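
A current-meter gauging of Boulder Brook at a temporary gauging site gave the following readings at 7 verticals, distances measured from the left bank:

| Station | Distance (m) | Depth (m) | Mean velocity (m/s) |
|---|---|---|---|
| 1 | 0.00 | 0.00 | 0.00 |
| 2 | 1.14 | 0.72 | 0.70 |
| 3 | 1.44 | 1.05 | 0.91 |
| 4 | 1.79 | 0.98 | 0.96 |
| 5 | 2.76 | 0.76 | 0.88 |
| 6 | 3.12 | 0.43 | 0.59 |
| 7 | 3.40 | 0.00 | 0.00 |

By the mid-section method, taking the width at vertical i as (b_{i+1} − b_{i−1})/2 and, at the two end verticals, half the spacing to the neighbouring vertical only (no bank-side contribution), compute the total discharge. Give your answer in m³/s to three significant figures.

1.82 m³/s

w_2 = (1.44 − 0.00)/2 = 0.72 m; q_2 = 0.70 × 0.72 × 0.72 = 0.3629 m³/s
w_3 = (1.79 − 1.14)/2 = 0.325 m; q_3 = 0.91 × 1.05 × 0.325 = 0.3105 m³/s
w_4 = (2.76 − 1.44)/2 = 0.66 m; q_4 = 0.96 × 0.98 × 0.66 = 0.6209 m³/s
w_5 = (3.12 − 1.79)/2 = 0.665 m; q_5 = 0.88 × 0.76 × 0.665 = 0.4448 m³/s
w_6 = (3.40 − 2.76)/2 = 0.32 m; q_6 = 0.59 × 0.43 × 0.32 = 0.08118 m³/s
Stations 1, 7 contribute zero (depth or velocity is 0).
Q = Σ qᵢ = 1.820 m³/s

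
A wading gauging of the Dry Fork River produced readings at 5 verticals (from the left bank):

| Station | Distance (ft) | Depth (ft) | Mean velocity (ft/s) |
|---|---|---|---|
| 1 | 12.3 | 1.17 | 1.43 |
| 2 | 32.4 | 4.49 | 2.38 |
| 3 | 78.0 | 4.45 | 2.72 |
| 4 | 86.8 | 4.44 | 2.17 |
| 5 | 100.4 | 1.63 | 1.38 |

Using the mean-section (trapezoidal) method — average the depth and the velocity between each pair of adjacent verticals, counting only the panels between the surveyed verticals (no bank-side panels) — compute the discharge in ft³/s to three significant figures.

797 ft³/s

Panel 1-2: Δb = 20.1 ft, d̄ = (1.17+4.49)/2 = 2.83, v̄ = (1.43+2.38)/2 = 1.905 → q = 20.1×2.83×1.905 = 108.4 ft³/s
Panel 2-3: Δb = 45.6 ft, d̄ = (4.49+4.45)/2 = 4.47, v̄ = (2.38+2.72)/2 = 2.55 → q = 45.6×4.47×2.55 = 519.8 ft³/s
Panel 3-4: Δb = 8.8 ft, d̄ = (4.45+4.44)/2 = 4.445, v̄ = (2.72+2.17)/2 = 2.445 → q = 8.8×4.445×2.445 = 95.64 ft³/s
Panel 4-5: Δb = 13.6 ft, d̄ = (4.44+1.63)/2 = 3.035, v̄ = (2.17+1.38)/2 = 1.775 → q = 13.6×3.035×1.775 = 73.26 ft³/s
Q = Σ q = 797.0 ft³/s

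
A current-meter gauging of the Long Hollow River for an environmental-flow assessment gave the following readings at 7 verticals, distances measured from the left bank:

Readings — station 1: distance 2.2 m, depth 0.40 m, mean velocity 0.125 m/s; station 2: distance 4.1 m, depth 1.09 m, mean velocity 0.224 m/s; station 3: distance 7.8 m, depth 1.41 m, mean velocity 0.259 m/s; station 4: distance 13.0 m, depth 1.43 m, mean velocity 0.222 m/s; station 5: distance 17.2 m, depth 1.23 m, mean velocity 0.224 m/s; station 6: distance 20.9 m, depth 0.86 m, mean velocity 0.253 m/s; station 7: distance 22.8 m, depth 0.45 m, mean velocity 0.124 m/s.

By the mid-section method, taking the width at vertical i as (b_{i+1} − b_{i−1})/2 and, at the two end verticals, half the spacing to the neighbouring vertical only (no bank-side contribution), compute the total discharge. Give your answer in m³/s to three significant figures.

5.60 m³/s

w_1 = (4.1 − 2.2)/2 = 0.95 m; q_1 = 0.125 × 0.40 × 0.95 = 0.04750 m³/s
w_2 = (7.8 − 2.2)/2 = 2.8 m; q_2 = 0.224 × 1.09 × 2.8 = 0.6836 m³/s
w_3 = (13.0 − 4.1)/2 = 4.45 m; q_3 = 0.259 × 1.41 × 4.45 = 1.625 m³/s
w_4 = (17.2 − 7.8)/2 = 4.7 m; q_4 = 0.222 × 1.43 × 4.7 = 1.492 m³/s
w_5 = (20.9 − 13.0)/2 = 3.95 m; q_5 = 0.224 × 1.23 × 3.95 = 1.088 m³/s
w_6 = (22.8 − 17.2)/2 = 2.8 m; q_6 = 0.253 × 0.86 × 2.8 = 0.6092 m³/s
w_7 = (22.8 − 20.9)/2 = 0.95 m; q_7 = 0.124 × 0.45 × 0.95 = 0.05301 m³/s
Q = Σ qᵢ = 5.599 m³/s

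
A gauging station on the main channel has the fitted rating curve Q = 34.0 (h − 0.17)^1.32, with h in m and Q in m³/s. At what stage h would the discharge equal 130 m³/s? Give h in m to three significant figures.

h − h₀ = (Q/C)^(1/b) = (130/34.0)^(1/1.32) = 2.762 m
h = 0.17 + 2.762 = 2.932 m

2.93 m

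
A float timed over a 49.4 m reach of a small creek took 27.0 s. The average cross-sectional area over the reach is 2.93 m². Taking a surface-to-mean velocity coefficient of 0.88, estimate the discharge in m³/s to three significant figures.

v_surface = L / t̄ = 49.4 / 27 = 1.830 m/s
v_mean = 0.88 × 1.830 = 1.610 m/s
Q = A × v_mean = 2.93 × 1.610 = 4.718 m³/s

4.72 m³/s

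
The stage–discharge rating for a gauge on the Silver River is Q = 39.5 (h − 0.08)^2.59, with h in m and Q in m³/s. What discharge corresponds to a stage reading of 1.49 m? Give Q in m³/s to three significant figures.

Q = 39.5 × (1.49 − 0.08)^2.59 = 39.5 × 1.41^2.59 = 96.18 m³/s

96.2 m³/s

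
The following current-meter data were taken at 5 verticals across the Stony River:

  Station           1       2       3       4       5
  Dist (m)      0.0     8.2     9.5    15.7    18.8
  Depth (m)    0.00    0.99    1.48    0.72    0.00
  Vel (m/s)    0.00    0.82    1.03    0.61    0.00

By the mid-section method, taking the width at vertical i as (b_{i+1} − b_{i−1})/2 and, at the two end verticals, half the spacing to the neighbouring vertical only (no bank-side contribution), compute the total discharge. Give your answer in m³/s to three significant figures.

11.6 m³/s

w_2 = (9.5 − 0.0)/2 = 4.75 m; q_2 = 0.82 × 0.99 × 4.75 = 3.856 m³/s
w_3 = (15.7 − 8.2)/2 = 3.75 m; q_3 = 1.03 × 1.48 × 3.75 = 5.717 m³/s
w_4 = (18.8 − 9.5)/2 = 4.65 m; q_4 = 0.61 × 0.72 × 4.65 = 2.042 m³/s
Stations 1, 5 contribute zero (depth or velocity is 0).
Q = Σ qᵢ = 11.61 m³/s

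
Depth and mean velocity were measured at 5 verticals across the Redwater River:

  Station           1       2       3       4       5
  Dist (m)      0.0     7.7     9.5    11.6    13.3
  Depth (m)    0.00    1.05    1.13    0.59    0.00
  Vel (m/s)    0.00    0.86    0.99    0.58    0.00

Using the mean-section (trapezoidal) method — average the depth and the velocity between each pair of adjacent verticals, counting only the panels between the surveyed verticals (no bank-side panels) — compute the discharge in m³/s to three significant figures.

5.12 m³/s

Panel 1-2: Δb = 7.7 m, d̄ = (0.00+1.05)/2 = 0.525, v̄ = (0.00+0.86)/2 = 0.43 → q = 7.7×0.525×0.43 = 1.738 m³/s
Panel 2-3: Δb = 1.8 m, d̄ = (1.05+1.13)/2 = 1.09, v̄ = (0.86+0.99)/2 = 0.925 → q = 1.8×1.09×0.925 = 1.815 m³/s
Panel 3-4: Δb = 2.1 m, d̄ = (1.13+0.59)/2 = 0.86, v̄ = (0.99+0.58)/2 = 0.785 → q = 2.1×0.86×0.785 = 1.418 m³/s
Panel 4-5: Δb = 1.7 m, d̄ = (0.59+0.00)/2 = 0.295, v̄ = (0.58+0.00)/2 = 0.29 → q = 1.7×0.295×0.29 = 0.1454 m³/s
Q = Σ q = 5.116 m³/s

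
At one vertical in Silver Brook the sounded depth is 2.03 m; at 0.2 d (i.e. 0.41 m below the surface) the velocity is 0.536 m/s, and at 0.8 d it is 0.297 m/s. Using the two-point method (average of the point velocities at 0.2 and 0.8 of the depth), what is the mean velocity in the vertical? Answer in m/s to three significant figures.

0.417 m/s

v̄ = (0.536 + 0.297) / 2 = 0.4165 m/s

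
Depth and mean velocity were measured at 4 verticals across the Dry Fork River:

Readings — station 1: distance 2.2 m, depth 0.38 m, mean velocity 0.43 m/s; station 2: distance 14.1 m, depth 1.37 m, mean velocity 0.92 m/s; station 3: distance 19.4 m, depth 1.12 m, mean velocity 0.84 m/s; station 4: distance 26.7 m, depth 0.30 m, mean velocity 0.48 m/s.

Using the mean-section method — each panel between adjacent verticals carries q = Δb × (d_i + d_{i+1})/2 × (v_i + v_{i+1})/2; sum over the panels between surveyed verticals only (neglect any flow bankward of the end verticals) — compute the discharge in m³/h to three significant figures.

Panel 1-2: Δb = 11.9 m, d̄ = (0.38+1.37)/2 = 0.875, v̄ = (0.43+0.92)/2 = 0.675 → q = 11.9×0.875×0.675 = 7.028 m³/s
Panel 2-3: Δb = 5.3 m, d̄ = (1.37+1.12)/2 = 1.245, v̄ = (0.92+0.84)/2 = 0.88 → q = 5.3×1.245×0.88 = 5.807 m³/s
Panel 3-4: Δb = 7.3 m, d̄ = (1.12+0.30)/2 = 0.71, v̄ = (0.84+0.48)/2 = 0.66 → q = 7.3×0.71×0.66 = 3.421 m³/s
Q = Σ q = 16.26 m³/s
= 16.26 × 3600 = 58520 m³/h

58500 m³/h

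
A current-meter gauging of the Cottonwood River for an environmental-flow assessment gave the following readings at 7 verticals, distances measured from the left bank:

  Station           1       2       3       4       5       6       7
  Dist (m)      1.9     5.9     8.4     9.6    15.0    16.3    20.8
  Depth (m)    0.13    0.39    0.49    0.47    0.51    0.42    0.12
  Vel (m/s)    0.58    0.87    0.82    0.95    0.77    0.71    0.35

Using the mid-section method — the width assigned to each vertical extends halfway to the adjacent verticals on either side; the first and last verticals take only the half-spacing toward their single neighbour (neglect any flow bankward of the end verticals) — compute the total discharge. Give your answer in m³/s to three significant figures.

w_1 = (5.9 − 1.9)/2 = 2 m; q_1 = 0.58 × 0.13 × 2 = 0.1508 m³/s
w_2 = (8.4 − 1.9)/2 = 3.25 m; q_2 = 0.87 × 0.39 × 3.25 = 1.103 m³/s
w_3 = (9.6 − 5.9)/2 = 1.85 m; q_3 = 0.82 × 0.49 × 1.85 = 0.7433 m³/s
w_4 = (15.0 − 8.4)/2 = 3.3 m; q_4 = 0.95 × 0.47 × 3.3 = 1.473 m³/s
w_5 = (16.3 − 9.6)/2 = 3.35 m; q_5 = 0.77 × 0.51 × 3.35 = 1.316 m³/s
w_6 = (20.8 − 15.0)/2 = 2.9 m; q_6 = 0.71 × 0.42 × 2.9 = 0.8648 m³/s
w_7 = (20.8 − 16.3)/2 = 2.25 m; q_7 = 0.35 × 0.12 × 2.25 = 0.09450 m³/s
Q = Σ qᵢ = 5.745 m³/s

5.75 m³/s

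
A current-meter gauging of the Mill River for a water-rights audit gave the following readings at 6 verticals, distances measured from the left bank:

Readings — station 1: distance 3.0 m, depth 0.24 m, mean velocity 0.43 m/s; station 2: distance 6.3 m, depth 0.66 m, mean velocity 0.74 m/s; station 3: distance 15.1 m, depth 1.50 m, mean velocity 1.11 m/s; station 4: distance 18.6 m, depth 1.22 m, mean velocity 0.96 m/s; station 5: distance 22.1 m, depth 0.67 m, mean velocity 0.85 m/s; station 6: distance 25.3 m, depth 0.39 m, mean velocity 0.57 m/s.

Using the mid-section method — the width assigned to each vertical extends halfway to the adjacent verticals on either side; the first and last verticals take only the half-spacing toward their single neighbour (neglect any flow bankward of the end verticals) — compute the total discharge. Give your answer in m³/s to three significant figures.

19.7 m³/s

w_1 = (6.3 − 3.0)/2 = 1.65 m; q_1 = 0.43 × 0.24 × 1.65 = 0.1703 m³/s
w_2 = (15.1 − 3.0)/2 = 6.05 m; q_2 = 0.74 × 0.66 × 6.05 = 2.955 m³/s
w_3 = (18.6 − 6.3)/2 = 6.15 m; q_3 = 1.11 × 1.50 × 6.15 = 10.24 m³/s
w_4 = (22.1 − 15.1)/2 = 3.5 m; q_4 = 0.96 × 1.22 × 3.5 = 4.099 m³/s
w_5 = (25.3 − 18.6)/2 = 3.35 m; q_5 = 0.85 × 0.67 × 3.35 = 1.908 m³/s
w_6 = (25.3 − 22.1)/2 = 1.6 m; q_6 = 0.57 × 0.39 × 1.6 = 0.3557 m³/s
Q = Σ qᵢ = 19.73 m³/s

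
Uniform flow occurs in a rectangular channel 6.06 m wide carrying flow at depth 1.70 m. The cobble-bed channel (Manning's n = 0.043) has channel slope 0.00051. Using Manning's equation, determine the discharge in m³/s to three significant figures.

5.73 m³/s

A = b·y = 6.06 × 1.70 = 10.30 m²
P = b + 2y = 6.06 + 2×1.70 = 9.460 m
R = A/P = 10.30/9.460 = 1.089 m
Q = (1/n)·A·R^(2/3)·S^(1/2) = (1/0.043) × 10.30 × 1.089^(2/3) × 0.00051^(1/2) = 5.727 m³/s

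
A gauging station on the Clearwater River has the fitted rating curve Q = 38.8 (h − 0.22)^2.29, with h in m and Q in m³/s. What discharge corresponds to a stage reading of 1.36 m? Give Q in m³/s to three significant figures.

52.4 m³/s

Q = 38.8 × (1.36 − 0.22)^2.29 = 38.8 × 1.14^2.29 = 52.38 m³/s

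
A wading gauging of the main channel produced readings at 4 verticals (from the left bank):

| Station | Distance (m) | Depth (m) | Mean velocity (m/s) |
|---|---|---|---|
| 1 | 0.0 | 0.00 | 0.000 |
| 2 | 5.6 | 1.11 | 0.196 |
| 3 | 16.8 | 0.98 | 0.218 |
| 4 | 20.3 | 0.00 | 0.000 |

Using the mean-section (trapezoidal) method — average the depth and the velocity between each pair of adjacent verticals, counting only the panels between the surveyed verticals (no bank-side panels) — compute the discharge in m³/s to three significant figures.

Panel 1-2: Δb = 5.6 m, d̄ = (0.00+1.11)/2 = 0.555, v̄ = (0.000+0.196)/2 = 0.098 → q = 5.6×0.555×0.098 = 0.3046 m³/s
Panel 2-3: Δb = 11.2 m, d̄ = (1.11+0.98)/2 = 1.045, v̄ = (0.196+0.218)/2 = 0.207 → q = 11.2×1.045×0.207 = 2.423 m³/s
Panel 3-4: Δb = 3.5 m, d̄ = (0.98+0.00)/2 = 0.49, v̄ = (0.218+0.000)/2 = 0.109 → q = 3.5×0.49×0.109 = 0.1869 m³/s
Q = Σ q = 2.914 m³/s

2.91 m³/s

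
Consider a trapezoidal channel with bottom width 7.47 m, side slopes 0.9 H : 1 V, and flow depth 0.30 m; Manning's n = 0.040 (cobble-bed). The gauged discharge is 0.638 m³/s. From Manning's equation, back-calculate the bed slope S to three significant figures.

0.000658

A = (b + z·y)·y = (7.47 + 0.9×0.30)×0.30 = 2.322 m²
P = b + 2y√(1+z²) = 7.47 + 2×0.30×√(1+0.9²) = 8.277 m
R = A/P = 2.322/8.277 = 0.2805 m
S = (Q·n / (1·A·R^(2/3)))² = (0.638×0.040 / (1×2.322×0.4285))² = 0.0006578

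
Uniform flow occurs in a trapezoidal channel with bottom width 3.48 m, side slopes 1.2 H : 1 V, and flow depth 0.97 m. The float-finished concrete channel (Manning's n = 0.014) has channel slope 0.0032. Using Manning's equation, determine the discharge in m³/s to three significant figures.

14.2 m³/s

A = (b + z·y)·y = (3.48 + 1.2×0.97)×0.97 = 4.505 m²
P = b + 2y√(1+z²) = 3.48 + 2×0.97×√(1+1.2²) = 6.510 m
R = A/P = 4.505/6.510 = 0.6919 m
Q = (1/n)·A·R^(2/3)·S^(1/2) = (1/0.014) × 4.505 × 0.6919^(2/3) × 0.0032^(1/2) = 14.24 m³/s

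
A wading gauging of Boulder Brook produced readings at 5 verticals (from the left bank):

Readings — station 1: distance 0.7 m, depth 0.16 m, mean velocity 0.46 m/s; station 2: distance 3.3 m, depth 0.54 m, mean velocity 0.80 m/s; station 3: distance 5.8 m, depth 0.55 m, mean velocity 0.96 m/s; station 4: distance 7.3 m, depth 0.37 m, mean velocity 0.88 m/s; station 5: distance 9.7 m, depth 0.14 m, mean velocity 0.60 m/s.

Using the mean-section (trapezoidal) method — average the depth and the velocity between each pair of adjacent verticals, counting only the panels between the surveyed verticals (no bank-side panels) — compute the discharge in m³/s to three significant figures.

Panel 1-2: Δb = 2.6 m, d̄ = (0.16+0.54)/2 = 0.35, v̄ = (0.46+0.80)/2 = 0.63 → q = 2.6×0.35×0.63 = 0.5733 m³/s
Panel 2-3: Δb = 2.5 m, d̄ = (0.54+0.55)/2 = 0.545, v̄ = (0.80+0.96)/2 = 0.88 → q = 2.5×0.545×0.88 = 1.199 m³/s
Panel 3-4: Δb = 1.5 m, d̄ = (0.55+0.37)/2 = 0.46, v̄ = (0.96+0.88)/2 = 0.92 → q = 1.5×0.46×0.92 = 0.6348 m³/s
Panel 4-5: Δb = 2.4 m, d̄ = (0.37+0.14)/2 = 0.255, v̄ = (0.88+0.60)/2 = 0.74 → q = 2.4×0.255×0.74 = 0.4529 m³/s
Q = Σ q = 2.860 m³/s

2.86 m³/s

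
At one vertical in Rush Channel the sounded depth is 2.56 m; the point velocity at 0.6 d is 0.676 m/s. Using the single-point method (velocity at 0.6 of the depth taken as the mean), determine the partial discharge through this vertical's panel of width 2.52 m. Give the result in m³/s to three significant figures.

4.36 m³/s

v̄ = v₀.₆ = 0.676 m/s
q = v̄ × d × w = 0.6760 × 2.56 × 2.52 = 4.361 m³/s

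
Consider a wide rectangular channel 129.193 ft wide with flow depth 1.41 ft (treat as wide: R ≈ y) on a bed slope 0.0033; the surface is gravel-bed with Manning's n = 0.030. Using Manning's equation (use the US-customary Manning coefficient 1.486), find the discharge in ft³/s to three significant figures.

A = b·y = 129.193 × 1.41 = 182.2 ft²
Wide channel: R ≈ y = 1.41 ft
Q = (1.486/n)·A·R^(2/3)·S^(1/2) = (1.486/0.030) × 182.2 × 1.410^(2/3) × 0.0033^(1/2) = 651.8 ft³/s

652 ft³/s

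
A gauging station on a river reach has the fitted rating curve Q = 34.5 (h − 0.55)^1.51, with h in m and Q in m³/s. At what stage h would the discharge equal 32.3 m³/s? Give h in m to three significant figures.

1.51 m

h − h₀ = (Q/C)^(1/b) = (32.3/34.5)^(1/1.51) = 0.9573 m
h = 0.55 + 0.9573 = 1.507 m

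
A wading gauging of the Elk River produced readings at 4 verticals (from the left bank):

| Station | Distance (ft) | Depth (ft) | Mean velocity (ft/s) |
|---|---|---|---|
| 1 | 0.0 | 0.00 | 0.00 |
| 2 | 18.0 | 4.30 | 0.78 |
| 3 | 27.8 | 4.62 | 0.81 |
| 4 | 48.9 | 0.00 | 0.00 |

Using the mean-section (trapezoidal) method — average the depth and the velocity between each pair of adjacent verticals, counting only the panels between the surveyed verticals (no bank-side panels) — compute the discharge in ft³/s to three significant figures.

Panel 1-2: Δb = 18 ft, d̄ = (0.00+4.30)/2 = 2.15, v̄ = (0.00+0.78)/2 = 0.39 → q = 18×2.15×0.39 = 15.09 ft³/s
Panel 2-3: Δb = 9.8 ft, d̄ = (4.30+4.62)/2 = 4.46, v̄ = (0.78+0.81)/2 = 0.795 → q = 9.8×4.46×0.795 = 34.75 ft³/s
Panel 3-4: Δb = 21.1 ft, d̄ = (4.62+0.00)/2 = 2.31, v̄ = (0.81+0.00)/2 = 0.405 → q = 21.1×2.31×0.405 = 19.74 ft³/s
Q = Σ q = 69.58 ft³/s

69.6 ft³/s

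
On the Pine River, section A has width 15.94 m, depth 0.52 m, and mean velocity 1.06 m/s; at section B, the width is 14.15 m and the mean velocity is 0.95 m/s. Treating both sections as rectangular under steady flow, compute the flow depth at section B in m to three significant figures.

Q = A₁V₁ = (15.94×0.52) × 1.06 = 8.786 m³/s
d₂ = Q/(b₂ V₂) = 8.786/(14.15×0.95) = 0.6536 m

0.654 m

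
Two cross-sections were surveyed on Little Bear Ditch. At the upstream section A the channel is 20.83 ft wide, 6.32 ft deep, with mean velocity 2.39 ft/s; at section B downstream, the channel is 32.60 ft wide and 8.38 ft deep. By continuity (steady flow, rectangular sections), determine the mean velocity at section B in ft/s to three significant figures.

1.15 ft/s

Q = A₁V₁ = (20.83×6.32) × 2.39 = 314.6 ft³/s
A₂ = 32.60 × 8.38 = 273.2 ft²
V₂ = Q/A₂ = 314.6/273.2 = 1.152 ft/s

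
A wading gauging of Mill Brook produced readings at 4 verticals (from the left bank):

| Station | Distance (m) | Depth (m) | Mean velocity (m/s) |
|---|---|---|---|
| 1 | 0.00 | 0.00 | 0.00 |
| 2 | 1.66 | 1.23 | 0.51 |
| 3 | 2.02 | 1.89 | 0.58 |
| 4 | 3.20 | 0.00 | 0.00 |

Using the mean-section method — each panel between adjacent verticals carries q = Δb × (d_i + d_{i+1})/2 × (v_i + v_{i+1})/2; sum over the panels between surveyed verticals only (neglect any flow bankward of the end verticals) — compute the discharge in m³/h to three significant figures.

3200 m³/h

Panel 1-2: Δb = 1.66 m, d̄ = (0.00+1.23)/2 = 0.615, v̄ = (0.00+0.51)/2 = 0.255 → q = 1.66×0.615×0.255 = 0.2603 m³/s
Panel 2-3: Δb = 0.36 m, d̄ = (1.23+1.89)/2 = 1.56, v̄ = (0.51+0.58)/2 = 0.545 → q = 0.36×1.56×0.545 = 0.3061 m³/s
Panel 3-4: Δb = 1.18 m, d̄ = (1.89+0.00)/2 = 0.945, v̄ = (0.58+0.00)/2 = 0.29 → q = 1.18×0.945×0.29 = 0.3234 m³/s
Q = Σ q = 0.8898 m³/s
= 0.8898 × 3600 = 3203 m³/h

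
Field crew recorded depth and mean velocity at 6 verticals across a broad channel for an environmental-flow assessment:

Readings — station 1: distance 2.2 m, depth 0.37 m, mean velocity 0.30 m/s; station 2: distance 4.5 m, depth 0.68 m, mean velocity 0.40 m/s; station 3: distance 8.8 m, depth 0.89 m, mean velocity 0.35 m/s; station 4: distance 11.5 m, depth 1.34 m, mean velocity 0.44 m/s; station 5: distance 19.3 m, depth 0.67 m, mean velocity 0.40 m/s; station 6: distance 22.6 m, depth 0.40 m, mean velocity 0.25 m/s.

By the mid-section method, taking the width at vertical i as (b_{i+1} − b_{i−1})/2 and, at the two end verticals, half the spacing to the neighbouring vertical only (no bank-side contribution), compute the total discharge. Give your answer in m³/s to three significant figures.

6.86 m³/s

w_1 = (4.5 − 2.2)/2 = 1.15 m; q_1 = 0.30 × 0.37 × 1.15 = 0.1277 m³/s
w_2 = (8.8 − 2.2)/2 = 3.3 m; q_2 = 0.40 × 0.68 × 3.3 = 0.8976 m³/s
w_3 = (11.5 − 4.5)/2 = 3.5 m; q_3 = 0.35 × 0.89 × 3.5 = 1.090 m³/s
w_4 = (19.3 − 8.8)/2 = 5.25 m; q_4 = 0.44 × 1.34 × 5.25 = 3.095 m³/s
w_5 = (22.6 − 11.5)/2 = 5.55 m; q_5 = 0.40 × 0.67 × 5.55 = 1.487 m³/s
w_6 = (22.6 − 19.3)/2 = 1.65 m; q_6 = 0.25 × 0.40 × 1.65 = 0.1650 m³/s
Q = Σ qᵢ = 6.863 m³/s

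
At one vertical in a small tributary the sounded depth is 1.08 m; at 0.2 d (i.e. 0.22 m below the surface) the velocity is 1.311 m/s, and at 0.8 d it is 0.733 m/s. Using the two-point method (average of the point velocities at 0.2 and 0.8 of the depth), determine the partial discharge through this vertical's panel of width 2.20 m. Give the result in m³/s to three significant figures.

v̄ = (1.311 + 0.733) / 2 = 1.022 m/s
q = v̄ × d × w = 1.022 × 1.08 × 2.20 = 2.428 m³/s

2.43 m³/s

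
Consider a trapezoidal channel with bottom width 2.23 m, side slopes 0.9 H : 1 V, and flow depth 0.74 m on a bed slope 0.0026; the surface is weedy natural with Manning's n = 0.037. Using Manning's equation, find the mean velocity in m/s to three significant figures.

A = (b + z·y)·y = (2.23 + 0.9×0.74)×0.74 = 2.143 m²
P = b + 2y√(1+z²) = 2.23 + 2×0.74×√(1+0.9²) = 4.221 m
R = A/P = 2.143/4.221 = 0.5077 m
Q = (1/n)·A·R^(2/3)·S^(1/2) = (1/0.037) × 2.143 × 0.5077^(2/3) × 0.0026^(1/2) = 1.880 m³/s
V = Q/A = 1.880/2.143 = 0.8770 m/s

0.877 m/s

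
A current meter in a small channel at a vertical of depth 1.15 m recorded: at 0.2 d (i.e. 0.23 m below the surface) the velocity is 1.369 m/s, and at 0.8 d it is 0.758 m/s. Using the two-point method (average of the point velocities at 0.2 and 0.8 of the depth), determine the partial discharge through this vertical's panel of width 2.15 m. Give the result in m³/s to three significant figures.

2.63 m³/s

v̄ = (1.369 + 0.758) / 2 = 1.064 m/s
q = v̄ × d × w = 1.064 × 1.15 × 2.15 = 2.630 m³/s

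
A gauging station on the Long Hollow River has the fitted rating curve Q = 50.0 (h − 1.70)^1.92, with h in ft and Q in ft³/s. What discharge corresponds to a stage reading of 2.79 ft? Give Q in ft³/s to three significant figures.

Q = 50.0 × (2.79 − 1.70)^1.92 = 50.0 × 1.09^1.92 = 59.00 ft³/s

59.0 ft³/s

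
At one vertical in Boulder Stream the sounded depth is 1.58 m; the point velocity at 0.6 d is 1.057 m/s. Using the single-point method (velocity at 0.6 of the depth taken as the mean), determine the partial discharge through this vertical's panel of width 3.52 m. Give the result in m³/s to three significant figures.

v̄ = v₀.₆ = 1.057 m/s
q = v̄ × d × w = 1.057 × 1.58 × 3.52 = 5.879 m³/s

5.88 m³/s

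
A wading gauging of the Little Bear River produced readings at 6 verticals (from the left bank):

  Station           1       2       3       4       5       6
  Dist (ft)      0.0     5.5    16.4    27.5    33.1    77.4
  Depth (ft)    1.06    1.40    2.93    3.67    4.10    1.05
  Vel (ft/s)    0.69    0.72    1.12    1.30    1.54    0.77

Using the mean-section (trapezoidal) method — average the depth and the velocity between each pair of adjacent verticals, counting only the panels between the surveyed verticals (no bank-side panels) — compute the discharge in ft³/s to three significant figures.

233 ft³/s

Panel 1-2: Δb = 5.5 ft, d̄ = (1.06+1.40)/2 = 1.23, v̄ = (0.69+0.72)/2 = 0.705 → q = 5.5×1.23×0.705 = 4.769 ft³/s
Panel 2-3: Δb = 10.9 ft, d̄ = (1.40+2.93)/2 = 2.165, v̄ = (0.72+1.12)/2 = 0.92 → q = 10.9×2.165×0.92 = 21.71 ft³/s
Panel 3-4: Δb = 11.1 ft, d̄ = (2.93+3.67)/2 = 3.3, v̄ = (1.12+1.30)/2 = 1.21 → q = 11.1×3.3×1.21 = 44.32 ft³/s
Panel 4-5: Δb = 5.6 ft, d̄ = (3.67+4.10)/2 = 3.885, v̄ = (1.30+1.54)/2 = 1.42 → q = 5.6×3.885×1.42 = 30.89 ft³/s
Panel 5-6: Δb = 44.3 ft, d̄ = (4.10+1.05)/2 = 2.575, v̄ = (1.54+0.77)/2 = 1.155 → q = 44.3×2.575×1.155 = 131.8 ft³/s
Q = Σ q = 233.4 ft³/s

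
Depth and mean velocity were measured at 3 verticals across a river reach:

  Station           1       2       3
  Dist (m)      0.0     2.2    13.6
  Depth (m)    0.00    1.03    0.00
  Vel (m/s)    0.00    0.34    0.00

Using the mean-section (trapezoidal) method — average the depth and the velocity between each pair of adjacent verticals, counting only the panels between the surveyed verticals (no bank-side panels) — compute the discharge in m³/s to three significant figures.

Panel 1-2: Δb = 2.2 m, d̄ = (0.00+1.03)/2 = 0.515, v̄ = (0.00+0.34)/2 = 0.17 → q = 2.2×0.515×0.17 = 0.1926 m³/s
Panel 2-3: Δb = 11.4 m, d̄ = (1.03+0.00)/2 = 0.515, v̄ = (0.34+0.00)/2 = 0.17 → q = 11.4×0.515×0.17 = 0.9981 m³/s
Q = Σ q = 1.191 m³/s

1.19 m³/s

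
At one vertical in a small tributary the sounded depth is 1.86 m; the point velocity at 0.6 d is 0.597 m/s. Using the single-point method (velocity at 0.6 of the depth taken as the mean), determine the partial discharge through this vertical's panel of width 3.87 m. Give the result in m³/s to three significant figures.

v̄ = v₀.₆ = 0.597 m/s
q = v̄ × d × w = 0.5970 × 1.86 × 3.87 = 4.297 m³/s

4.30 m³/s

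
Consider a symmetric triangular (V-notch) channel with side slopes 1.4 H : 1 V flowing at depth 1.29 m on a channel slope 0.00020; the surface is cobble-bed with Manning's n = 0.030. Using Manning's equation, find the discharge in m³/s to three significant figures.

0.715 m³/s

A = z·y² = 1.4×1.29² = 2.330 m²
P = 2y√(1+z²) = 2×1.29×√(1+1.4²) = 4.439 m
R = A/P = 2.330/4.439 = 0.5249 m
Q = (1/n)·A·R^(2/3)·S^(1/2) = (1/0.030) × 2.330 × 0.5249^(2/3) × 0.00020^(1/2) = 0.7146 m³/s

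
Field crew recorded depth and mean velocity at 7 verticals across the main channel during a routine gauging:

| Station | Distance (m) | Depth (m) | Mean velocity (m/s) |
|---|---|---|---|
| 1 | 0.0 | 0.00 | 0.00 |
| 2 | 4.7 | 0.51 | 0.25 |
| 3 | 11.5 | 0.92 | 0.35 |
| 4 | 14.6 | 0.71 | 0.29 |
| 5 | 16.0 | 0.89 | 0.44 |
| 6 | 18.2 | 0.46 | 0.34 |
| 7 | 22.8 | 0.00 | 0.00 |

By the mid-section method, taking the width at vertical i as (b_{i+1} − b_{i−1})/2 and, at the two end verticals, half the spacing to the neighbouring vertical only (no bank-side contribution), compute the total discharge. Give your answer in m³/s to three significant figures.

w_2 = (11.5 − 0.0)/2 = 5.75 m; q_2 = 0.25 × 0.51 × 5.75 = 0.7331 m³/s
w_3 = (14.6 − 4.7)/2 = 4.95 m; q_3 = 0.35 × 0.92 × 4.95 = 1.594 m³/s
w_4 = (16.0 − 11.5)/2 = 2.25 m; q_4 = 0.29 × 0.71 × 2.25 = 0.4633 m³/s
w_5 = (18.2 − 14.6)/2 = 1.8 m; q_5 = 0.44 × 0.89 × 1.8 = 0.7049 m³/s
w_6 = (22.8 − 16.0)/2 = 3.4 m; q_6 = 0.34 × 0.46 × 3.4 = 0.5318 m³/s
Stations 1, 7 contribute zero (depth or velocity is 0).
Q = Σ qᵢ = 4.027 m³/s

4.03 m³/s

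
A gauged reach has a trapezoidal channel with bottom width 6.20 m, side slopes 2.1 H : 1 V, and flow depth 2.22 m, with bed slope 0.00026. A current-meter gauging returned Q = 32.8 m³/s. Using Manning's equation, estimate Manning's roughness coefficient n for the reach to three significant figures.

0.0152

A = (b + z·y)·y = (6.20 + 2.1×2.22)×2.22 = 24.11 m²
P = b + 2y√(1+z²) = 6.20 + 2×2.22×√(1+2.1²) = 16.53 m
R = A/P = 24.11/16.53 = 1.459 m
n = (1/Q)·A·R^(2/3)·S^(1/2) = (1/32.8) × 24.11 × 1.286 × 0.01612 = 0.01525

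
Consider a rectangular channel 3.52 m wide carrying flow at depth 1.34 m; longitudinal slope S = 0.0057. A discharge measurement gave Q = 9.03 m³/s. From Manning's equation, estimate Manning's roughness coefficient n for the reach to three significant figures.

0.0329

A = b·y = 3.52 × 1.34 = 4.717 m²
P = b + 2y = 3.52 + 2×1.34 = 6.200 m
R = A/P = 4.717/6.200 = 0.7608 m
n = (1/Q)·A·R^(2/3)·S^(1/2) = (1/9.03) × 4.717 × 0.8334 × 0.07550 = 0.03287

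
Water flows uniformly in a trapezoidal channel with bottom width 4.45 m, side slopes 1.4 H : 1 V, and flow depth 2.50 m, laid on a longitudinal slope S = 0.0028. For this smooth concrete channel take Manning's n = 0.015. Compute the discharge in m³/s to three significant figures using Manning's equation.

92.8 m³/s

A = (b + z·y)·y = (4.45 + 1.4×2.50)×2.50 = 19.88 m²
P = b + 2y√(1+z²) = 4.45 + 2×2.50×√(1+1.4²) = 13.05 m
R = A/P = 19.88/13.05 = 1.523 m
Q = (1/n)·A·R^(2/3)·S^(1/2) = (1/0.015) × 19.88 × 1.523^(2/3) × 0.0028^(1/2) = 92.80 m³/s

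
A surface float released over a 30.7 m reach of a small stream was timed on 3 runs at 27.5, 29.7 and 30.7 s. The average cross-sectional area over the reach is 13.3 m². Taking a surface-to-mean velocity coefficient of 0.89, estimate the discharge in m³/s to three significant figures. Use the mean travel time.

12.4 m³/s

t̄ = (27.5 + 29.7 + 30.7) / 3 = 29.3 s
v_surface = L / t̄ = 30.7 / 29.3 = 1.048 m/s
v_mean = 0.89 × 1.048 = 0.9325 m/s
Q = A × v_mean = 13.3 × 0.9325 = 12.40 m³/s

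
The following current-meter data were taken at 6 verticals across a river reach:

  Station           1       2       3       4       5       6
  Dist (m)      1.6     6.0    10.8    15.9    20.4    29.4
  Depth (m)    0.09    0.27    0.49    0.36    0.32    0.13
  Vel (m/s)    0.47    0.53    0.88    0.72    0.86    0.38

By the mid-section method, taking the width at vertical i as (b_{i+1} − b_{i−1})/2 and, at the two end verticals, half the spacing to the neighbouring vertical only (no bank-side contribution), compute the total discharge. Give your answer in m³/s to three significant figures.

6.21 m³/s

w_1 = (6.0 − 1.6)/2 = 2.2 m; q_1 = 0.47 × 0.09 × 2.2 = 0.09306 m³/s
w_2 = (10.8 − 1.6)/2 = 4.6 m; q_2 = 0.53 × 0.27 × 4.6 = 0.6583 m³/s
w_3 = (15.9 − 6.0)/2 = 4.95 m; q_3 = 0.88 × 0.49 × 4.95 = 2.134 m³/s
w_4 = (20.4 − 10.8)/2 = 4.8 m; q_4 = 0.72 × 0.36 × 4.8 = 1.244 m³/s
w_5 = (29.4 − 15.9)/2 = 6.75 m; q_5 = 0.86 × 0.32 × 6.75 = 1.858 m³/s
w_6 = (29.4 − 20.4)/2 = 4.5 m; q_6 = 0.38 × 0.13 × 4.5 = 0.2223 m³/s
Q = Σ qᵢ = 6.210 m³/s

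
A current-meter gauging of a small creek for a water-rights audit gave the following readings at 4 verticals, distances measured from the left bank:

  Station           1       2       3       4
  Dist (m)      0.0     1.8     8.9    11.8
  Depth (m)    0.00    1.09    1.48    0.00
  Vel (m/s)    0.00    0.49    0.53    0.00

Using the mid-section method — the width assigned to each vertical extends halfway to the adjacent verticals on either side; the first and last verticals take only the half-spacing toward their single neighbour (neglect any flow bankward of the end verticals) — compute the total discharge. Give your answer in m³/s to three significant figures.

6.30 m³/s

w_2 = (8.9 − 0.0)/2 = 4.45 m; q_2 = 0.49 × 1.09 × 4.45 = 2.377 m³/s
w_3 = (11.8 − 1.8)/2 = 5 m; q_3 = 0.53 × 1.48 × 5 = 3.922 m³/s
Stations 1, 4 contribute zero (depth or velocity is 0).
Q = Σ qᵢ = 6.299 m³/s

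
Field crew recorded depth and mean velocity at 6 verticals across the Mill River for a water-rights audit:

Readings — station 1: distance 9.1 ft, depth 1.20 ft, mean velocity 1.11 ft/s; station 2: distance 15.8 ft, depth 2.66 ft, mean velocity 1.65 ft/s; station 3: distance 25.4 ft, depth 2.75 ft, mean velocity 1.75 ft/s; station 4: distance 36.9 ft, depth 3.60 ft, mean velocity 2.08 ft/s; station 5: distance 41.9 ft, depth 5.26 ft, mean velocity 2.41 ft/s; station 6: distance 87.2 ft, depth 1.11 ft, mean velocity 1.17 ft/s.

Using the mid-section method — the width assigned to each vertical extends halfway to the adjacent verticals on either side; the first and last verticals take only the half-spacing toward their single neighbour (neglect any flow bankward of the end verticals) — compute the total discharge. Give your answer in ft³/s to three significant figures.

501 ft³/s

w_1 = (15.8 − 9.1)/2 = 3.35 ft; q_1 = 1.11 × 1.20 × 3.35 = 4.462 ft³/s
w_2 = (25.4 − 9.1)/2 = 8.15 ft; q_2 = 1.65 × 2.66 × 8.15 = 35.77 ft³/s
w_3 = (36.9 − 15.8)/2 = 10.55 ft; q_3 = 1.75 × 2.75 × 10.55 = 50.77 ft³/s
w_4 = (41.9 − 25.4)/2 = 8.25 ft; q_4 = 2.08 × 3.60 × 8.25 = 61.78 ft³/s
w_5 = (87.2 − 36.9)/2 = 25.15 ft; q_5 = 2.41 × 5.26 × 25.15 = 318.8 ft³/s
w_6 = (87.2 − 41.9)/2 = 22.65 ft; q_6 = 1.17 × 1.11 × 22.65 = 29.42 ft³/s
Q = Σ qᵢ = 501.0 ft³/s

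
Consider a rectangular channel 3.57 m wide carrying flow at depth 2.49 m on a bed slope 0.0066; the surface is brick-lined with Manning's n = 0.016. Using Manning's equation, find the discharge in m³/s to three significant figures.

46.3 m³/s

A = b·y = 3.57 × 2.49 = 8.889 m²
P = b + 2y = 3.57 + 2×2.49 = 8.550 m
R = A/P = 8.889/8.550 = 1.040 m
Q = (1/n)·A·R^(2/3)·S^(1/2) = (1/0.016) × 8.889 × 1.040^(2/3) × 0.0066^(1/2) = 46.32 m³/s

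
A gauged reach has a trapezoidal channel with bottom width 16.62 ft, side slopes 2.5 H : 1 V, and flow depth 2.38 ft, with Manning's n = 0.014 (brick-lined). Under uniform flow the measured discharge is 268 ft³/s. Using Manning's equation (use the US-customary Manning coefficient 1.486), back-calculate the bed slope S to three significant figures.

A = (b + z·y)·y = (16.62 + 2.5×2.38)×2.38 = 53.72 ft²
P = b + 2y√(1+z²) = 16.62 + 2×2.38×√(1+2.5²) = 29.44 ft
R = A/P = 53.72/29.44 = 1.825 ft
S = (Q·n / (1.486·A·R^(2/3)))² = (268×0.014 / (1.486×53.72×1.493))² = 0.0009908

0.000991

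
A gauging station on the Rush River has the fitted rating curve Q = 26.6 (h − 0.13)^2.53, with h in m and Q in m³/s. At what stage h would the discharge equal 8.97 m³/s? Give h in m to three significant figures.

h − h₀ = (Q/C)^(1/b) = (8.97/26.6)^(1/2.53) = 0.6507 m
h = 0.13 + 0.6507 = 0.7807 m

0.781 m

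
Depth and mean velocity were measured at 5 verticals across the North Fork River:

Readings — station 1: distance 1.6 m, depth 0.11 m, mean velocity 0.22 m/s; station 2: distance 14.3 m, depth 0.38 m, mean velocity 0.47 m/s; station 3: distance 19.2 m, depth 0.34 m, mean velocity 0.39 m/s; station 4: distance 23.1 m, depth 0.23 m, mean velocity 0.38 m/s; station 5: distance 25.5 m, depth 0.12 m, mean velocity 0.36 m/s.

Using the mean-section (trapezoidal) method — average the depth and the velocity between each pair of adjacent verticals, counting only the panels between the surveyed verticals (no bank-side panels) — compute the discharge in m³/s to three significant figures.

Panel 1-2: Δb = 12.7 m, d̄ = (0.11+0.38)/2 = 0.245, v̄ = (0.22+0.47)/2 = 0.345 → q = 12.7×0.245×0.345 = 1.073 m³/s
Panel 2-3: Δb = 4.9 m, d̄ = (0.38+0.34)/2 = 0.36, v̄ = (0.47+0.39)/2 = 0.43 → q = 4.9×0.36×0.43 = 0.7585 m³/s
Panel 3-4: Δb = 3.9 m, d̄ = (0.34+0.23)/2 = 0.285, v̄ = (0.39+0.38)/2 = 0.385 → q = 3.9×0.285×0.385 = 0.4279 m³/s
Panel 4-5: Δb = 2.4 m, d̄ = (0.23+0.12)/2 = 0.175, v̄ = (0.38+0.36)/2 = 0.37 → q = 2.4×0.175×0.37 = 0.1554 m³/s
Q = Σ q = 2.415 m³/s

2.42 m³/s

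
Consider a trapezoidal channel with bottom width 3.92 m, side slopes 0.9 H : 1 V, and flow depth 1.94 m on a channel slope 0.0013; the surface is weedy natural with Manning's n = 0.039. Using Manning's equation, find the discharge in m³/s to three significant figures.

A = (b + z·y)·y = (3.92 + 0.9×1.94)×1.94 = 10.99 m²
P = b + 2y√(1+z²) = 3.92 + 2×1.94×√(1+0.9²) = 9.140 m
R = A/P = 10.99/9.140 = 1.203 m
Q = (1/n)·A·R^(2/3)·S^(1/2) = (1/0.039) × 10.99 × 1.203^(2/3) × 0.0013^(1/2) = 11.49 m³/s

11.5 m³/s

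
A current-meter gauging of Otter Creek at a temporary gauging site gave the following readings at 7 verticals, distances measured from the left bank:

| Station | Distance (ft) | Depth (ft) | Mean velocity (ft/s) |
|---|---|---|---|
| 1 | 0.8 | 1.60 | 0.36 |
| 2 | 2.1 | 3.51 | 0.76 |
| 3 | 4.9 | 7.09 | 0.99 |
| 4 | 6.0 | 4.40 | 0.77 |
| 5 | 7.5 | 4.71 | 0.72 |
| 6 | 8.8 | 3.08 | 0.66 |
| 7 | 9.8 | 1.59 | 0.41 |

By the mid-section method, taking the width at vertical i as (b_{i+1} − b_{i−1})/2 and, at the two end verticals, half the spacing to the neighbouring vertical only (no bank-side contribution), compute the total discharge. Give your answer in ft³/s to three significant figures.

31.3 ft³/s

w_1 = (2.1 − 0.8)/2 = 0.65 ft; q_1 = 0.36 × 1.60 × 0.65 = 0.3744 ft³/s
w_2 = (4.9 − 0.8)/2 = 2.05 ft; q_2 = 0.76 × 3.51 × 2.05 = 5.469 ft³/s
w_3 = (6.0 − 2.1)/2 = 1.95 ft; q_3 = 0.99 × 7.09 × 1.95 = 13.69 ft³/s
w_4 = (7.5 − 4.9)/2 = 1.3 ft; q_4 = 0.77 × 4.40 × 1.3 = 4.404 ft³/s
w_5 = (8.8 − 6.0)/2 = 1.4 ft; q_5 = 0.72 × 4.71 × 1.4 = 4.748 ft³/s
w_6 = (9.8 − 7.5)/2 = 1.15 ft; q_6 = 0.66 × 3.08 × 1.15 = 2.338 ft³/s
w_7 = (9.8 − 8.8)/2 = 0.5 ft; q_7 = 0.41 × 1.59 × 0.5 = 0.3260 ft³/s
Q = Σ qᵢ = 31.35 ft³/s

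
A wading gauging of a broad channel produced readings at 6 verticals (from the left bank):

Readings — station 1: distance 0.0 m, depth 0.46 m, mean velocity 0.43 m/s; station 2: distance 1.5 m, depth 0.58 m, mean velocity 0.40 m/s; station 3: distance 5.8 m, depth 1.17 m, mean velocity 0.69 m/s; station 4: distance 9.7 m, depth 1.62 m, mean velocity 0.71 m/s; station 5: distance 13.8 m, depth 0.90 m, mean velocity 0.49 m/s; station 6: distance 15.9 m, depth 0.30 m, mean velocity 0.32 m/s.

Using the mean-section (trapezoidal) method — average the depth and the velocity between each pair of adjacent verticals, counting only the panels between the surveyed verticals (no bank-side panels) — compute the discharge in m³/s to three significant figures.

9.79 m³/s

Panel 1-2: Δb = 1.5 m, d̄ = (0.46+0.58)/2 = 0.52, v̄ = (0.43+0.40)/2 = 0.415 → q = 1.5×0.52×0.415 = 0.3237 m³/s
Panel 2-3: Δb = 4.3 m, d̄ = (0.58+1.17)/2 = 0.875, v̄ = (0.40+0.69)/2 = 0.545 → q = 4.3×0.875×0.545 = 2.051 m³/s
Panel 3-4: Δb = 3.9 m, d̄ = (1.17+1.62)/2 = 1.395, v̄ = (0.69+0.71)/2 = 0.7 → q = 3.9×1.395×0.7 = 3.808 m³/s
Panel 4-5: Δb = 4.1 m, d̄ = (1.62+0.90)/2 = 1.26, v̄ = (0.71+0.49)/2 = 0.6 → q = 4.1×1.26×0.6 = 3.100 m³/s
Panel 5-6: Δb = 2.1 m, d̄ = (0.90+0.30)/2 = 0.6, v̄ = (0.49+0.32)/2 = 0.405 → q = 2.1×0.6×0.405 = 0.5103 m³/s
Q = Σ q = 9.793 m³/s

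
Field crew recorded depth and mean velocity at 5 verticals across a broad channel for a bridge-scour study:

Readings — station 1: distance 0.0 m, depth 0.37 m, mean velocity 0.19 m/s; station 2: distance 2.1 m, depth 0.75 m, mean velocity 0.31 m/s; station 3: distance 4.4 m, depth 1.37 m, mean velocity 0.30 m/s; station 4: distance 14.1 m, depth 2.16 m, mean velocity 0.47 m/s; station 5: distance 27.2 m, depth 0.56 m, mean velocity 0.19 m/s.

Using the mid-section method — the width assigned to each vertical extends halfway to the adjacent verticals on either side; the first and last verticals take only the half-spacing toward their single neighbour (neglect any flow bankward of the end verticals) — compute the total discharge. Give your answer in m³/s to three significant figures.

15.3 m³/s

w_1 = (2.1 − 0.0)/2 = 1.05 m; q_1 = 0.19 × 0.37 × 1.05 = 0.07382 m³/s
w_2 = (4.4 − 0.0)/2 = 2.2 m; q_2 = 0.31 × 0.75 × 2.2 = 0.5115 m³/s
w_3 = (14.1 − 2.1)/2 = 6 m; q_3 = 0.30 × 1.37 × 6 = 2.466 m³/s
w_4 = (27.2 − 4.4)/2 = 11.4 m; q_4 = 0.47 × 2.16 × 11.4 = 11.57 m³/s
w_5 = (27.2 − 14.1)/2 = 6.55 m; q_5 = 0.19 × 0.56 × 6.55 = 0.6969 m³/s
Q = Σ qᵢ = 15.32 m³/s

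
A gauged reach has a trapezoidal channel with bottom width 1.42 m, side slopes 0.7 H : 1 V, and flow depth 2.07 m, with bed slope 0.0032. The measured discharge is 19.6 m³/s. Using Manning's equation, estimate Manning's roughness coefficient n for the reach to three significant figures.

A = (b + z·y)·y = (1.42 + 0.7×2.07)×2.07 = 5.939 m²
P = b + 2y√(1+z²) = 1.42 + 2×2.07×√(1+0.7²) = 6.474 m
R = A/P = 5.939/6.474 = 0.9174 m
n = (1/Q)·A·R^(2/3)·S^(1/2) = (1/19.6) × 5.939 × 0.9441 × 0.05657 = 0.01618

0.0162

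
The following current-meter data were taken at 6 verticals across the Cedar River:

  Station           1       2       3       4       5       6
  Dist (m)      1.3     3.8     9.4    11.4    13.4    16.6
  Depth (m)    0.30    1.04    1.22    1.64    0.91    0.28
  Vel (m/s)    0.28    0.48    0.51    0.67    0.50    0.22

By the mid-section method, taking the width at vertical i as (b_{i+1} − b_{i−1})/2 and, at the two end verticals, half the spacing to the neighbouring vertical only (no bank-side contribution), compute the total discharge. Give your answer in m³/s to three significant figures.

7.97 m³/s

w_1 = (3.8 − 1.3)/2 = 1.25 m; q_1 = 0.28 × 0.30 × 1.25 = 0.1050 m³/s
w_2 = (9.4 − 1.3)/2 = 4.05 m; q_2 = 0.48 × 1.04 × 4.05 = 2.022 m³/s
w_3 = (11.4 − 3.8)/2 = 3.8 m; q_3 = 0.51 × 1.22 × 3.8 = 2.364 m³/s
w_4 = (13.4 − 9.4)/2 = 2 m; q_4 = 0.67 × 1.64 × 2 = 2.198 m³/s
w_5 = (16.6 − 11.4)/2 = 2.6 m; q_5 = 0.50 × 0.91 × 2.6 = 1.183 m³/s
w_6 = (16.6 − 13.4)/2 = 1.6 m; q_6 = 0.22 × 0.28 × 1.6 = 0.09856 m³/s
Q = Σ qᵢ = 7.970 m³/s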